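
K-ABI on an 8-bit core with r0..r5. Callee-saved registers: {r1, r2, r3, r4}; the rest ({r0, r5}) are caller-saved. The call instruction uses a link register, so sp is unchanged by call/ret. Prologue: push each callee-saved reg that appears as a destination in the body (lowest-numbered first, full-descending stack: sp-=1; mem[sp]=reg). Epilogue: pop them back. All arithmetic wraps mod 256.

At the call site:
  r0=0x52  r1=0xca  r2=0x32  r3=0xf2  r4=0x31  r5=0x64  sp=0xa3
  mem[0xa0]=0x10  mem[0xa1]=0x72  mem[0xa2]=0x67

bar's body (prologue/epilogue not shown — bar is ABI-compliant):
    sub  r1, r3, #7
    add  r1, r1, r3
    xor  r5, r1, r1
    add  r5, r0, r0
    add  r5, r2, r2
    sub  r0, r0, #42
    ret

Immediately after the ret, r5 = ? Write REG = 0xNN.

prologue: push r1 → mem[0xa2]=0xca, sp=0xa2
body[0] sub  r1, r3, #7 → r1=0xeb
body[1] add  r1, r1, r3 → r1=0xdd
body[2] xor  r5, r1, r1 → r5=0x00
body[3] add  r5, r0, r0 → r5=0xa4
body[4] add  r5, r2, r2 → r5=0x64
body[5] sub  r0, r0, #42 → r0=0x28
epilogue: pop r1=0xca, sp=0xa3
r5 is caller-saved → body value

REG = 0x64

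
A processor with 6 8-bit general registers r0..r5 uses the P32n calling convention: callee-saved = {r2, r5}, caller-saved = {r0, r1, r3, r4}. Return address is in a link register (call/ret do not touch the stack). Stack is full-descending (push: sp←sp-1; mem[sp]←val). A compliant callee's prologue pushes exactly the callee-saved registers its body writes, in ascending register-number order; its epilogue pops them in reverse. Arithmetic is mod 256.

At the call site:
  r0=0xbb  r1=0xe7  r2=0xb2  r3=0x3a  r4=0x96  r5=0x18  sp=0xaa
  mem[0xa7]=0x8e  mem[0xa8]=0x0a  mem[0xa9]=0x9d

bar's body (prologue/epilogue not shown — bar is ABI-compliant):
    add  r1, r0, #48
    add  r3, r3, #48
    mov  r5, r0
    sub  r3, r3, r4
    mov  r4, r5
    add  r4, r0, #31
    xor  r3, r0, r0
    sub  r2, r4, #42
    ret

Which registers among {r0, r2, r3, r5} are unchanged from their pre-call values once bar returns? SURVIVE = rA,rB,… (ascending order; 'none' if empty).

prologue: push r2 -> mem[0xa9]=0xb2, sp=0xa9
prologue: push r5 -> mem[0xa8]=0x18, sp=0xa8
body[0] add  r1, r0, #48 -> r1=0xeb
body[1] add  r3, r3, #48 -> r3=0x6a
body[2] mov  r5, r0 -> r5=0xbb
body[3] sub  r3, r3, r4 -> r3=0xd4
body[4] mov  r4, r5 -> r4=0xbb
body[5] add  r4, r0, #31 -> r4=0xda
body[6] xor  r3, r0, r0 -> r3=0x00
body[7] sub  r2, r4, #42 -> r2=0xb0
epilogue: pop r5=0x18, sp=0xa9
epilogue: pop r2=0xb2, sp=0xaa
r0: caller-saved, written=False
r2: callee-saved, written=True
r3: caller-saved, written=True
r5: callee-saved, written=True

SURVIVE = r0,r2,r5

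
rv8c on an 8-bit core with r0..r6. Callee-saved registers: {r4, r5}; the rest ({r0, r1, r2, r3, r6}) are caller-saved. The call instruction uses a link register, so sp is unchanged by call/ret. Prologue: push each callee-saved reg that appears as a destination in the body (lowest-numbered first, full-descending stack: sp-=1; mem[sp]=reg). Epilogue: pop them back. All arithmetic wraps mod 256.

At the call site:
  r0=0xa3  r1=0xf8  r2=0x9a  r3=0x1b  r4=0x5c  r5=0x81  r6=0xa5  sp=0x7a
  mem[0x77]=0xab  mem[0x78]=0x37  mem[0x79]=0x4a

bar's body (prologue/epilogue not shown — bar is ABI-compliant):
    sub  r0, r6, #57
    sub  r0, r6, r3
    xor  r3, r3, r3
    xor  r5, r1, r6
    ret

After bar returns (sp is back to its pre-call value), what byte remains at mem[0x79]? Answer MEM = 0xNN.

prologue: push r5 -> mem[0x79]=0x81, sp=0x79
body[0] sub  r0, r6, #57 -> r0=0x6c
body[1] sub  r0, r6, r3 -> r0=0x8a
body[2] xor  r3, r3, r3 -> r3=0x00
body[3] xor  r5, r1, r6 -> r5=0x5d
epilogue: pop r5=0x81, sp=0x7a
prologue pushed ['r5'] at ['0x79']

MEM = 0x81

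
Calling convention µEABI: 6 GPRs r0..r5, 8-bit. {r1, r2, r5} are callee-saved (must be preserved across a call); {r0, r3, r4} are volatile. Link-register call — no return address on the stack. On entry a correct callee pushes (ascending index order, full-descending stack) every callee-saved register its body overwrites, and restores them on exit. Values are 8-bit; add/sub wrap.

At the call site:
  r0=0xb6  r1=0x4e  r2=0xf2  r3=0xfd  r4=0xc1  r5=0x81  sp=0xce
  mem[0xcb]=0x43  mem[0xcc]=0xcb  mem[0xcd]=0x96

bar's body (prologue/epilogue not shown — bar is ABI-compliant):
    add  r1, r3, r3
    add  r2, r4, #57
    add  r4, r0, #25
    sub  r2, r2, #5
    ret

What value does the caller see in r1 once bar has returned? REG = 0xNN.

prologue: push r1 → mem[0xcd]=0x4e, sp=0xcd
prologue: push r2 → mem[0xcc]=0xf2, sp=0xcc
body[0] add  r1, r3, r3 → r1=0xfa
body[1] add  r2, r4, #57 → r2=0xfa
body[2] add  r4, r0, #25 → r4=0xcf
body[3] sub  r2, r2, #5 → r2=0xf5
epilogue: pop r2=0xf2, sp=0xcd
epilogue: pop r1=0x4e, sp=0xce
r1 is callee-saved → restored

REG = 0x4e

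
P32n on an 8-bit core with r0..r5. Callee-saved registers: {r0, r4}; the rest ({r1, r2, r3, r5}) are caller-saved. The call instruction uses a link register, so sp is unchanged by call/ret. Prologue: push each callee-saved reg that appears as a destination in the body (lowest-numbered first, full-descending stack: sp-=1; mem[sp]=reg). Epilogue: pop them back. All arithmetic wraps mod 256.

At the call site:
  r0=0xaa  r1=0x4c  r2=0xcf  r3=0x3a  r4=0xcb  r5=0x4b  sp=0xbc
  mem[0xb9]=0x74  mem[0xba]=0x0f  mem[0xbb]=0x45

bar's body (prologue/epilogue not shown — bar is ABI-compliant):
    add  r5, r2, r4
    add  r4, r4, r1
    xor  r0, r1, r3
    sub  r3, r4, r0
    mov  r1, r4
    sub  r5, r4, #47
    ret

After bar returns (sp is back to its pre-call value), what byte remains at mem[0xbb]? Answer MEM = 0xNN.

MEM = 0xaa

prologue: push r0 → mem[0xbb]=0xaa, sp=0xbb
prologue: push r4 → mem[0xba]=0xcb, sp=0xba
body[0] add  r5, r2, r4 → r5=0x9a
body[1] add  r4, r4, r1 → r4=0x17
body[2] xor  r0, r1, r3 → r0=0x76
body[3] sub  r3, r4, r0 → r3=0xa1
body[4] mov  r1, r4 → r1=0x17
body[5] sub  r5, r4, #47 → r5=0xe8
epilogue: pop r4=0xcb, sp=0xbb
epilogue: pop r0=0xaa, sp=0xbc
prologue pushed ['r0', 'r4'] at ['0xbb', '0xba']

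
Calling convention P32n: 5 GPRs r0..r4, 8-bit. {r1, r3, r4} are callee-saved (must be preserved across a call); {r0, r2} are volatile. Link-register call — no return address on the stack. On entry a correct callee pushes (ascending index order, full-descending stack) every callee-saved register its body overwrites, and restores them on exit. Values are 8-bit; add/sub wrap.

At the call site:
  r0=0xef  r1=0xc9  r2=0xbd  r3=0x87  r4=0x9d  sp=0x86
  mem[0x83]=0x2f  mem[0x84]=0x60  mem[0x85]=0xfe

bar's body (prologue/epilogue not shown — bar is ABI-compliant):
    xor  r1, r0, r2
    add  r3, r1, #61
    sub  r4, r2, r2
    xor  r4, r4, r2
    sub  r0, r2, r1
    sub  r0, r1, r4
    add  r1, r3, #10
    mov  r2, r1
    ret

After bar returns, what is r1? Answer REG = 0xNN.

prologue: push r1 → mem[0x85]=0xc9, sp=0x85
prologue: push r3 → mem[0x84]=0x87, sp=0x84
prologue: push r4 → mem[0x83]=0x9d, sp=0x83
body[0] xor  r1, r0, r2 → r1=0x52
body[1] add  r3, r1, #61 → r3=0x8f
body[2] sub  r4, r2, r2 → r4=0x00
body[3] xor  r4, r4, r2 → r4=0xbd
body[4] sub  r0, r2, r1 → r0=0x6b
body[5] sub  r0, r1, r4 → r0=0x95
body[6] add  r1, r3, #10 → r1=0x99
body[7] mov  r2, r1 → r2=0x99
epilogue: pop r4=0x9d, sp=0x84
epilogue: pop r3=0x87, sp=0x85
epilogue: pop r1=0xc9, sp=0x86
r1 is callee-saved → restored

REG = 0xc9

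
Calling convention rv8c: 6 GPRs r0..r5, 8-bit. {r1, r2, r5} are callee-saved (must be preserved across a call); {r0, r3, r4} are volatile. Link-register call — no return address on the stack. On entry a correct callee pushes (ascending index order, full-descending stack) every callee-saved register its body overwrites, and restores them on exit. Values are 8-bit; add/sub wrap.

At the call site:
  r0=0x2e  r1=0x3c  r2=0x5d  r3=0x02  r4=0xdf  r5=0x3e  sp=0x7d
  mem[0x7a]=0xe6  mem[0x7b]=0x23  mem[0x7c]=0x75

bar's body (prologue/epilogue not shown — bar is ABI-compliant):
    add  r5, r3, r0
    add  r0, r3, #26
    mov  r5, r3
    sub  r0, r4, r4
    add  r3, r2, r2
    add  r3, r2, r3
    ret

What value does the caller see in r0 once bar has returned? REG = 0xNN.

prologue: push r5 → mem[0x7c]=0x3e, sp=0x7c
body[0] add  r5, r3, r0 → r5=0x30
body[1] add  r0, r3, #26 → r0=0x1c
body[2] mov  r5, r3 → r5=0x02
body[3] sub  r0, r4, r4 → r0=0x00
body[4] add  r3, r2, r2 → r3=0xba
body[5] add  r3, r2, r3 → r3=0x17
epilogue: pop r5=0x3e, sp=0x7d
r0 is caller-saved → body value

REG = 0x00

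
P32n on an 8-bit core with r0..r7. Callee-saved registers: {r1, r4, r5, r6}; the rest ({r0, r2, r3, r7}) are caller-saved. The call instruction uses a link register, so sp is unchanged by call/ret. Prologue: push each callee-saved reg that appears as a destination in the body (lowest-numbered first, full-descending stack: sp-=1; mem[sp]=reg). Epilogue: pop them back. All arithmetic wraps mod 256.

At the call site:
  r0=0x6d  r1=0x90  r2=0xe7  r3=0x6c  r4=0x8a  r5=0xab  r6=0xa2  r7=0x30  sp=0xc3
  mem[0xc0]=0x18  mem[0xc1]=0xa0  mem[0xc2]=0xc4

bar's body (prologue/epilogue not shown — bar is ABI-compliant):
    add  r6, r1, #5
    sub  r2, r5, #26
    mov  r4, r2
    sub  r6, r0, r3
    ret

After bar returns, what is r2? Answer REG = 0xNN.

prologue: push r4 -> mem[0xc2]=0x8a, sp=0xc2
prologue: push r6 -> mem[0xc1]=0xa2, sp=0xc1
body[0] add  r6, r1, #5 -> r6=0x95
body[1] sub  r2, r5, #26 -> r2=0x91
body[2] mov  r4, r2 -> r4=0x91
body[3] sub  r6, r0, r3 -> r6=0x01
epilogue: pop r6=0xa2, sp=0xc2
epilogue: pop r4=0x8a, sp=0xc3
r2 is caller-saved -> body value

REG = 0x91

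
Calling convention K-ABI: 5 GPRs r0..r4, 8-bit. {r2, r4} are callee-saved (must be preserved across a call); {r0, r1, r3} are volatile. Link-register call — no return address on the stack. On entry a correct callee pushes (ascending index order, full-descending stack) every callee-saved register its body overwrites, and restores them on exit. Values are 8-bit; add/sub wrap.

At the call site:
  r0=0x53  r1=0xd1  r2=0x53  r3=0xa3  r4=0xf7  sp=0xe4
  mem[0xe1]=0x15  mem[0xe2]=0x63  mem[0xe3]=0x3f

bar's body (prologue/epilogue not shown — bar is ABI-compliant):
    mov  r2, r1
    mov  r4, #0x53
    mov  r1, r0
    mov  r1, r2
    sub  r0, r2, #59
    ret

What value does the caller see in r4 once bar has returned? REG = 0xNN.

prologue: push r2 -> mem[0xe3]=0x53, sp=0xe3
prologue: push r4 -> mem[0xe2]=0xf7, sp=0xe2
body[0] mov  r2, r1 -> r2=0xd1
body[1] mov  r4, #0x53 -> r4=0x53
body[2] mov  r1, r0 -> r1=0x53
body[3] mov  r1, r2 -> r1=0xd1
body[4] sub  r0, r2, #59 -> r0=0x96
epilogue: pop r4=0xf7, sp=0xe3
epilogue: pop r2=0x53, sp=0xe4
r4 is callee-saved -> restored

REG = 0xf7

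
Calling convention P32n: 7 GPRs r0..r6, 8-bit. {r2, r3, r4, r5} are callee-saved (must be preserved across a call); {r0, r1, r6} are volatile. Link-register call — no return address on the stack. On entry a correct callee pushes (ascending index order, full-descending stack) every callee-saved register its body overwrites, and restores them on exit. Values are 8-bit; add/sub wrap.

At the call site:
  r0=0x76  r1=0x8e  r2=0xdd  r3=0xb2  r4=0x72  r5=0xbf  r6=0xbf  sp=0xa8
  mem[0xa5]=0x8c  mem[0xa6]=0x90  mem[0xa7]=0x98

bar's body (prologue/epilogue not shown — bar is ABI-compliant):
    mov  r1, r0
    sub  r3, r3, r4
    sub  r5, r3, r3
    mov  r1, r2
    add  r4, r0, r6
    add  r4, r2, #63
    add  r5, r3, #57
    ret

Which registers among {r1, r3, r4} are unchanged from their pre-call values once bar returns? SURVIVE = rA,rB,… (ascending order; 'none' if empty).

SURVIVE = r3,r4

prologue: push r3 -> mem[0xa7]=0xb2, sp=0xa7
prologue: push r4 -> mem[0xa6]=0x72, sp=0xa6
prologue: push r5 -> mem[0xa5]=0xbf, sp=0xa5
body[0] mov  r1, r0 -> r1=0x76
body[1] sub  r3, r3, r4 -> r3=0x40
body[2] sub  r5, r3, r3 -> r5=0x00
body[3] mov  r1, r2 -> r1=0xdd
body[4] add  r4, r0, r6 -> r4=0x35
body[5] add  r4, r2, #63 -> r4=0x1c
body[6] add  r5, r3, #57 -> r5=0x79
epilogue: pop r5=0xbf, sp=0xa6
epilogue: pop r4=0x72, sp=0xa7
epilogue: pop r3=0xb2, sp=0xa8
r1: caller-saved, written=True
r3: callee-saved, written=True
r4: callee-saved, written=True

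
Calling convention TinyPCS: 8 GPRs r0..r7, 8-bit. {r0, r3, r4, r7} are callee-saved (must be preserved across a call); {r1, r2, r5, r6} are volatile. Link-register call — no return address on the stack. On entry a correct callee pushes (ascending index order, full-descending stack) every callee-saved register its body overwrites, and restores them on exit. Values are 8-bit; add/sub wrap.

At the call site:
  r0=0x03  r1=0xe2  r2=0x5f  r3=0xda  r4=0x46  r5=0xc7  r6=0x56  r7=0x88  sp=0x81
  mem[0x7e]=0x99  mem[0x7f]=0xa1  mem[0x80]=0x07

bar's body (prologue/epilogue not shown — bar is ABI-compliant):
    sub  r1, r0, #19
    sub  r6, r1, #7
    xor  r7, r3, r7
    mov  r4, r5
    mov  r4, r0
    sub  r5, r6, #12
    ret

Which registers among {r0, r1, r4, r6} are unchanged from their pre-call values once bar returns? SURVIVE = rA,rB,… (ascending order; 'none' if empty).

prologue: push r4 -> mem[0x80]=0x46, sp=0x80
prologue: push r7 -> mem[0x7f]=0x88, sp=0x7f
body[0] sub  r1, r0, #19 -> r1=0xf0
body[1] sub  r6, r1, #7 -> r6=0xe9
body[2] xor  r7, r3, r7 -> r7=0x52
body[3] mov  r4, r5 -> r4=0xc7
body[4] mov  r4, r0 -> r4=0x03
body[5] sub  r5, r6, #12 -> r5=0xdd
epilogue: pop r7=0x88, sp=0x80
epilogue: pop r4=0x46, sp=0x81
r0: callee-saved, written=False
r1: caller-saved, written=True
r4: callee-saved, written=True
r6: caller-saved, written=True

SURVIVE = r0,r4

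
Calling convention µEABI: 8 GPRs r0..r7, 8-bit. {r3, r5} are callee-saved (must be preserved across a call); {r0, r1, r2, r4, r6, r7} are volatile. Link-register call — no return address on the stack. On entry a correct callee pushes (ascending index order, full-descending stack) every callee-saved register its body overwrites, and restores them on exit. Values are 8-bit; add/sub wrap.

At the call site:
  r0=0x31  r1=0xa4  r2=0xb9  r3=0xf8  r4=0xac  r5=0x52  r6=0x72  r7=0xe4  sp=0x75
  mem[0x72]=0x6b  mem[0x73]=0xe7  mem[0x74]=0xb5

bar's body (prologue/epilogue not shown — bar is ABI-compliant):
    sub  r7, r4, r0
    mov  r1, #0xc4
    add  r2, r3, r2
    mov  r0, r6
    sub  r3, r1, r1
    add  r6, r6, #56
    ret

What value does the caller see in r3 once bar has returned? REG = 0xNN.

prologue: push r3 -> mem[0x74]=0xf8, sp=0x74
body[0] sub  r7, r4, r0 -> r7=0x7b
body[1] mov  r1, #0xc4 -> r1=0xc4
body[2] add  r2, r3, r2 -> r2=0xb1
body[3] mov  r0, r6 -> r0=0x72
body[4] sub  r3, r1, r1 -> r3=0x00
body[5] add  r6, r6, #56 -> r6=0xaa
epilogue: pop r3=0xf8, sp=0x75
r3 is callee-saved -> restored

REG = 0xf8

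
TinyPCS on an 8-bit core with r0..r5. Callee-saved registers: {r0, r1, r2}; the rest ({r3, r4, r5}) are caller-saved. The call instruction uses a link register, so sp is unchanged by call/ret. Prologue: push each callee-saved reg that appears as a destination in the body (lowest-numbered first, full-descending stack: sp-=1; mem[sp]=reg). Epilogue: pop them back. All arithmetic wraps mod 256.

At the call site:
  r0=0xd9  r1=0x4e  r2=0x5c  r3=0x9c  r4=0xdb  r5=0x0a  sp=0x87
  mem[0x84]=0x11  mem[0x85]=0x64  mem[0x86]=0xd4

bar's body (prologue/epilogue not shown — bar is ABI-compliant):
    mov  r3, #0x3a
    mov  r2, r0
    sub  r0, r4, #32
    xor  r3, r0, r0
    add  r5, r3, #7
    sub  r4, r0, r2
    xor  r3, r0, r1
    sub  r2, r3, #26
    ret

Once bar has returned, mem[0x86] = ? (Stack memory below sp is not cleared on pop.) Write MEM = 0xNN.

MEM = 0xd9

prologue: push r0 -> mem[0x86]=0xd9, sp=0x86
prologue: push r2 -> mem[0x85]=0x5c, sp=0x85
body[0] mov  r3, #0x3a -> r3=0x3a
body[1] mov  r2, r0 -> r2=0xd9
body[2] sub  r0, r4, #32 -> r0=0xbb
body[3] xor  r3, r0, r0 -> r3=0x00
body[4] add  r5, r3, #7 -> r5=0x07
body[5] sub  r4, r0, r2 -> r4=0xe2
body[6] xor  r3, r0, r1 -> r3=0xf5
body[7] sub  r2, r3, #26 -> r2=0xdb
epilogue: pop r2=0x5c, sp=0x86
epilogue: pop r0=0xd9, sp=0x87
prologue pushed ['r0', 'r2'] at ['0x86', '0x85']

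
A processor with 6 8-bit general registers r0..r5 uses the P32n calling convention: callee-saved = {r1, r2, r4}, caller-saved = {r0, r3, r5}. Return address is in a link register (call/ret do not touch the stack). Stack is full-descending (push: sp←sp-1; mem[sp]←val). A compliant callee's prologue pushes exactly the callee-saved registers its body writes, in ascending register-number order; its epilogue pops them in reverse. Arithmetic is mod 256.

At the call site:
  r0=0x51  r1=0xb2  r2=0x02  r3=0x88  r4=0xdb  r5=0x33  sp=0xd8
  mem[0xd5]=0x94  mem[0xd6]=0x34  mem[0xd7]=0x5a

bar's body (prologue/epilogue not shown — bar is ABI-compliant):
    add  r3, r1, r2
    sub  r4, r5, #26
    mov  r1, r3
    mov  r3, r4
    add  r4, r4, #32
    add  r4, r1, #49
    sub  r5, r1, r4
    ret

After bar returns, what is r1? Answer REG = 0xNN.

REG = 0xb2

prologue: push r1 -> mem[0xd7]=0xb2, sp=0xd7
prologue: push r4 -> mem[0xd6]=0xdb, sp=0xd6
body[0] add  r3, r1, r2 -> r3=0xb4
body[1] sub  r4, r5, #26 -> r4=0x19
body[2] mov  r1, r3 -> r1=0xb4
body[3] mov  r3, r4 -> r3=0x19
body[4] add  r4, r4, #32 -> r4=0x39
body[5] add  r4, r1, #49 -> r4=0xe5
body[6] sub  r5, r1, r4 -> r5=0xcf
epilogue: pop r4=0xdb, sp=0xd7
epilogue: pop r1=0xb2, sp=0xd8
r1 is callee-saved -> restored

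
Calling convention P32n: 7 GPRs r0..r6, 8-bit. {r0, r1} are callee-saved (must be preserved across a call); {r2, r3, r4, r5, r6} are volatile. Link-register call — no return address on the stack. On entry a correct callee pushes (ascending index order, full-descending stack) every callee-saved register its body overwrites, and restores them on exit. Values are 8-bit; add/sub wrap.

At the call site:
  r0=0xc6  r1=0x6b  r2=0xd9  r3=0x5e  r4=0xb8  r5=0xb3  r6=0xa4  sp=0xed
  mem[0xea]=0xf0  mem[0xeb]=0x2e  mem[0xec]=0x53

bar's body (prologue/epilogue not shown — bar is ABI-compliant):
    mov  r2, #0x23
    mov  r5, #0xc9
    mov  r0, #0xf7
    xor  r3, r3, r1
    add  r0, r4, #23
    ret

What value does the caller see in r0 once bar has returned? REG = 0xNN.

prologue: push r0 → mem[0xec]=0xc6, sp=0xec
body[0] mov  r2, #0x23 → r2=0x23
body[1] mov  r5, #0xc9 → r5=0xc9
body[2] mov  r0, #0xf7 → r0=0xf7
body[3] xor  r3, r3, r1 → r3=0x35
body[4] add  r0, r4, #23 → r0=0xcf
epilogue: pop r0=0xc6, sp=0xed
r0 is callee-saved → restored

REG = 0xc6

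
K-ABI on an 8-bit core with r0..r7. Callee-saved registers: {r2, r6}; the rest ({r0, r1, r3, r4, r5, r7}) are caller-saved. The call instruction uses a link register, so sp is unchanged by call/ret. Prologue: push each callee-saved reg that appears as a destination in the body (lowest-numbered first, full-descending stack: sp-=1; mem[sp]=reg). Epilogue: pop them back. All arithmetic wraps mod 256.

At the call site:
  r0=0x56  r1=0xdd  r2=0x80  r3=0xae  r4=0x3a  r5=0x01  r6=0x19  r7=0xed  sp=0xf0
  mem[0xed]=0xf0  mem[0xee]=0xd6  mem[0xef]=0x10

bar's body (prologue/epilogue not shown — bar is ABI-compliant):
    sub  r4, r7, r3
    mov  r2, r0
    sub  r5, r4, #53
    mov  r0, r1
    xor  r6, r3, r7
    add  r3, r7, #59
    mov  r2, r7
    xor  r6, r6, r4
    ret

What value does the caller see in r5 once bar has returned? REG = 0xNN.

REG = 0x0a

prologue: push r2 -> mem[0xef]=0x80, sp=0xef
prologue: push r6 -> mem[0xee]=0x19, sp=0xee
body[0] sub  r4, r7, r3 -> r4=0x3f
body[1] mov  r2, r0 -> r2=0x56
body[2] sub  r5, r4, #53 -> r5=0x0a
body[3] mov  r0, r1 -> r0=0xdd
body[4] xor  r6, r3, r7 -> r6=0x43
body[5] add  r3, r7, #59 -> r3=0x28
body[6] mov  r2, r7 -> r2=0xed
body[7] xor  r6, r6, r4 -> r6=0x7c
epilogue: pop r6=0x19, sp=0xef
epilogue: pop r2=0x80, sp=0xf0
r5 is caller-saved -> body value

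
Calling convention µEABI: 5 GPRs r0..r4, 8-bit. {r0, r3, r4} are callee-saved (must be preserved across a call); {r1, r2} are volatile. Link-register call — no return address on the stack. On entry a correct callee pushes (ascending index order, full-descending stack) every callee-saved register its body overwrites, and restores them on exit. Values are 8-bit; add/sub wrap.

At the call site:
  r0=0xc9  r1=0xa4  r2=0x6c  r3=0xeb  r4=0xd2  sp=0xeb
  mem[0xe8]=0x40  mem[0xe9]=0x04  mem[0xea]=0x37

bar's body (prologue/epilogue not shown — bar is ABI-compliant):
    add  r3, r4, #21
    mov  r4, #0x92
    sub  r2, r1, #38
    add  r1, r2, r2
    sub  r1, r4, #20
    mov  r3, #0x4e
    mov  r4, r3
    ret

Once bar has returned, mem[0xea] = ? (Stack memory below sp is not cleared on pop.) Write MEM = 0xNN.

prologue: push r3 → mem[0xea]=0xeb, sp=0xea
prologue: push r4 → mem[0xe9]=0xd2, sp=0xe9
body[0] add  r3, r4, #21 → r3=0xe7
body[1] mov  r4, #0x92 → r4=0x92
body[2] sub  r2, r1, #38 → r2=0x7e
body[3] add  r1, r2, r2 → r1=0xfc
body[4] sub  r1, r4, #20 → r1=0x7e
body[5] mov  r3, #0x4e → r3=0x4e
body[6] mov  r4, r3 → r4=0x4e
epilogue: pop r4=0xd2, sp=0xea
epilogue: pop r3=0xeb, sp=0xeb
prologue pushed ['r3', 'r4'] at ['0xea', '0xe9']

MEM = 0xeb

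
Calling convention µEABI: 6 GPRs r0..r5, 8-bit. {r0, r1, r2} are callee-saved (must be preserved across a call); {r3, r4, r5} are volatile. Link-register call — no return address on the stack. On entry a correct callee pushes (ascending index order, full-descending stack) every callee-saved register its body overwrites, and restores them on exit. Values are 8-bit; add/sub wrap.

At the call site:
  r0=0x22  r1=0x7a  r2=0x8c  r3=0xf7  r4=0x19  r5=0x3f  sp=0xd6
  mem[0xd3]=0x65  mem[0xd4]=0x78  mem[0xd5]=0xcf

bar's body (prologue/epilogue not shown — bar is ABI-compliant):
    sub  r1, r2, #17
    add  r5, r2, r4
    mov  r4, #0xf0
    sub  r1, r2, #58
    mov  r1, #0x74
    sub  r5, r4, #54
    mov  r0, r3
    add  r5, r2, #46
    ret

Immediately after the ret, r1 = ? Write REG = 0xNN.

REG = 0x7a

prologue: push r0 → mem[0xd5]=0x22, sp=0xd5
prologue: push r1 → mem[0xd4]=0x7a, sp=0xd4
body[0] sub  r1, r2, #17 → r1=0x7b
body[1] add  r5, r2, r4 → r5=0xa5
body[2] mov  r4, #0xf0 → r4=0xf0
body[3] sub  r1, r2, #58 → r1=0x52
body[4] mov  r1, #0x74 → r1=0x74
body[5] sub  r5, r4, #54 → r5=0xba
body[6] mov  r0, r3 → r0=0xf7
body[7] add  r5, r2, #46 → r5=0xba
epilogue: pop r1=0x7a, sp=0xd5
epilogue: pop r0=0x22, sp=0xd6
r1 is callee-saved → restored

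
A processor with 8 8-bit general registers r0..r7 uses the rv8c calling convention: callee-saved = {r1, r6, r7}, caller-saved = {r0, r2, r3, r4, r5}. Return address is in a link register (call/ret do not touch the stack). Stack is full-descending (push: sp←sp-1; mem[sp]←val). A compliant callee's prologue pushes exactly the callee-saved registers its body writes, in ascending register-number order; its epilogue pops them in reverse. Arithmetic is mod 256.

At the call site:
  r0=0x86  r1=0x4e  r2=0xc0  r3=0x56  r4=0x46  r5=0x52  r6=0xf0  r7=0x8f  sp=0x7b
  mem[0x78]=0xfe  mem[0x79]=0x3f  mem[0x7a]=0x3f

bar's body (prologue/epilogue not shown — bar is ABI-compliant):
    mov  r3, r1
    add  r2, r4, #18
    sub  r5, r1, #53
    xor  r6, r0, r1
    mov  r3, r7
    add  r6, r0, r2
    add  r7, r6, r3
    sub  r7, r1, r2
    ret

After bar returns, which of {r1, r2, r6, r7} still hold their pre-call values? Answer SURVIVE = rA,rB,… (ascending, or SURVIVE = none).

SURVIVE = r1,r6,r7

prologue: push r6 -> mem[0x7a]=0xf0, sp=0x7a
prologue: push r7 -> mem[0x79]=0x8f, sp=0x79
body[0] mov  r3, r1 -> r3=0x4e
body[1] add  r2, r4, #18 -> r2=0x58
body[2] sub  r5, r1, #53 -> r5=0x19
body[3] xor  r6, r0, r1 -> r6=0xc8
body[4] mov  r3, r7 -> r3=0x8f
body[5] add  r6, r0, r2 -> r6=0xde
body[6] add  r7, r6, r3 -> r7=0x6d
body[7] sub  r7, r1, r2 -> r7=0xf6
epilogue: pop r7=0x8f, sp=0x7a
epilogue: pop r6=0xf0, sp=0x7b
r1: callee-saved, written=False
r2: caller-saved, written=True
r6: callee-saved, written=True
r7: callee-saved, written=True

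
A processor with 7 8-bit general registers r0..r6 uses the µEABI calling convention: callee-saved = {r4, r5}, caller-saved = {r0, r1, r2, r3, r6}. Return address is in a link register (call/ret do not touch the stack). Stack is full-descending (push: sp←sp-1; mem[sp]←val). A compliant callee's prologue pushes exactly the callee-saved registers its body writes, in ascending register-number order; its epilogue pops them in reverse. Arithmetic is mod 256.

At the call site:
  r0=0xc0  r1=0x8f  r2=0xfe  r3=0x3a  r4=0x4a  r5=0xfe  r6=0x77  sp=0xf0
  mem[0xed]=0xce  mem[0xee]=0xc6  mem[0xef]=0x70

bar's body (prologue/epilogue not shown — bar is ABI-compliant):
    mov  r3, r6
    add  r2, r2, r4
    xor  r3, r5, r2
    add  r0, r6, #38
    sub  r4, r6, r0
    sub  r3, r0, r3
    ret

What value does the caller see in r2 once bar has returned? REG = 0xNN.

REG = 0x48

prologue: push r4 -> mem[0xef]=0x4a, sp=0xef
body[0] mov  r3, r6 -> r3=0x77
body[1] add  r2, r2, r4 -> r2=0x48
body[2] xor  r3, r5, r2 -> r3=0xb6
body[3] add  r0, r6, #38 -> r0=0x9d
body[4] sub  r4, r6, r0 -> r4=0xda
body[5] sub  r3, r0, r3 -> r3=0xe7
epilogue: pop r4=0x4a, sp=0xf0
r2 is caller-saved -> body value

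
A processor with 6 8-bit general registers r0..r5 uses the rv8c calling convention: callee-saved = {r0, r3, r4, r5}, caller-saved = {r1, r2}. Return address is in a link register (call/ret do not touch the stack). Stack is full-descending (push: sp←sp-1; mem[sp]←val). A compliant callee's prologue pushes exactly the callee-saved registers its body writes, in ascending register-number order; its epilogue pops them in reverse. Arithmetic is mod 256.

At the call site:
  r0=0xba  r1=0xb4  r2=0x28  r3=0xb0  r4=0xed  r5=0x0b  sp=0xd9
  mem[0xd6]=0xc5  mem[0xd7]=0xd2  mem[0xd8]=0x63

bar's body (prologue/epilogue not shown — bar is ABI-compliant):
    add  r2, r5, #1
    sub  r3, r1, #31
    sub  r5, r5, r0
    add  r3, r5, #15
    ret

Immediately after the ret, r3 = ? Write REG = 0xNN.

REG = 0xb0

prologue: push r3 -> mem[0xd8]=0xb0, sp=0xd8
prologue: push r5 -> mem[0xd7]=0x0b, sp=0xd7
body[0] add  r2, r5, #1 -> r2=0x0c
body[1] sub  r3, r1, #31 -> r3=0x95
body[2] sub  r5, r5, r0 -> r5=0x51
body[3] add  r3, r5, #15 -> r3=0x60
epilogue: pop r5=0x0b, sp=0xd8
epilogue: pop r3=0xb0, sp=0xd9
r3 is callee-saved -> restored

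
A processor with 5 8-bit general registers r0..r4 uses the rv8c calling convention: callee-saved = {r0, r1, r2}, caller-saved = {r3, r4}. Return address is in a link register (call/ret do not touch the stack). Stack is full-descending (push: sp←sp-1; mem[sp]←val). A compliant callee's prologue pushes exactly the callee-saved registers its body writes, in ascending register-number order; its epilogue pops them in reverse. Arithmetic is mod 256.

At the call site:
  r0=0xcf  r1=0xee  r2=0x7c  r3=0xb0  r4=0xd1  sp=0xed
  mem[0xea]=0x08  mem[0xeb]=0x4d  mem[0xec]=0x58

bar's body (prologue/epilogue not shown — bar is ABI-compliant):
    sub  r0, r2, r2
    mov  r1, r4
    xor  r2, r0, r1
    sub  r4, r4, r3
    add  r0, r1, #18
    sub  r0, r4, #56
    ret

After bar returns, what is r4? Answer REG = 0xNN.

REG = 0x21

prologue: push r0 → mem[0xec]=0xcf, sp=0xec
prologue: push r1 → mem[0xeb]=0xee, sp=0xeb
prologue: push r2 → mem[0xea]=0x7c, sp=0xea
body[0] sub  r0, r2, r2 → r0=0x00
body[1] mov  r1, r4 → r1=0xd1
body[2] xor  r2, r0, r1 → r2=0xd1
body[3] sub  r4, r4, r3 → r4=0x21
body[4] add  r0, r1, #18 → r0=0xe3
body[5] sub  r0, r4, #56 → r0=0xe9
epilogue: pop r2=0x7c, sp=0xeb
epilogue: pop r1=0xee, sp=0xec
epilogue: pop r0=0xcf, sp=0xed
r4 is caller-saved → body value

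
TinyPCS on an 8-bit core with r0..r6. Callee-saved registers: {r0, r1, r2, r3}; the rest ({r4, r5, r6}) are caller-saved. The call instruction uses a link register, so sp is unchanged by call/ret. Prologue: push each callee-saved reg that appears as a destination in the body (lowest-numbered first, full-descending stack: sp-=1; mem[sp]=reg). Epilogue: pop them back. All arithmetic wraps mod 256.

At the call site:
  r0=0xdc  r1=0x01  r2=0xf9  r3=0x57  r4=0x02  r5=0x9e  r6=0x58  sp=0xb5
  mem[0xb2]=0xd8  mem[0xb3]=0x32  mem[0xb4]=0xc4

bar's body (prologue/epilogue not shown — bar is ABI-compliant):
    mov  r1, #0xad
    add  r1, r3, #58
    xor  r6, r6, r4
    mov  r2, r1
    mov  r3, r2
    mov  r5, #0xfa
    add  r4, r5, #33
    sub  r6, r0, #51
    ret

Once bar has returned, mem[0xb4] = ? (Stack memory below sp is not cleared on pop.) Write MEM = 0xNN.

MEM = 0x01

prologue: push r1 → mem[0xb4]=0x01, sp=0xb4
prologue: push r2 → mem[0xb3]=0xf9, sp=0xb3
prologue: push r3 → mem[0xb2]=0x57, sp=0xb2
body[0] mov  r1, #0xad → r1=0xad
body[1] add  r1, r3, #58 → r1=0x91
body[2] xor  r6, r6, r4 → r6=0x5a
body[3] mov  r2, r1 → r2=0x91
body[4] mov  r3, r2 → r3=0x91
body[5] mov  r5, #0xfa → r5=0xfa
body[6] add  r4, r5, #33 → r4=0x1b
body[7] sub  r6, r0, #51 → r6=0xa9
epilogue: pop r3=0x57, sp=0xb3
epilogue: pop r2=0xf9, sp=0xb4
epilogue: pop r1=0x01, sp=0xb5
prologue pushed ['r1', 'r2', 'r3'] at ['0xb4', '0xb3', '0xb2']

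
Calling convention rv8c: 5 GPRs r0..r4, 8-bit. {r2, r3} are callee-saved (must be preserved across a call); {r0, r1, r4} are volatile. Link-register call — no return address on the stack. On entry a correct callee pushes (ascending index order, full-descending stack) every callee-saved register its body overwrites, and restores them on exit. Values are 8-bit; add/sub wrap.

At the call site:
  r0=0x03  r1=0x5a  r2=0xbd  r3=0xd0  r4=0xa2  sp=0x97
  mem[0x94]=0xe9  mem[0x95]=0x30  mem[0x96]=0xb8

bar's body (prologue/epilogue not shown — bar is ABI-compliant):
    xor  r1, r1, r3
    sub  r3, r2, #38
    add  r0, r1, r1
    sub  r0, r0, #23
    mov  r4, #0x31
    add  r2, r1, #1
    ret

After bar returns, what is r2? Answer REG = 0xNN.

REG = 0xbd

prologue: push r2 -> mem[0x96]=0xbd, sp=0x96
prologue: push r3 -> mem[0x95]=0xd0, sp=0x95
body[0] xor  r1, r1, r3 -> r1=0x8a
body[1] sub  r3, r2, #38 -> r3=0x97
body[2] add  r0, r1, r1 -> r0=0x14
body[3] sub  r0, r0, #23 -> r0=0xfd
body[4] mov  r4, #0x31 -> r4=0x31
body[5] add  r2, r1, #1 -> r2=0x8b
epilogue: pop r3=0xd0, sp=0x96
epilogue: pop r2=0xbd, sp=0x97
r2 is callee-saved -> restored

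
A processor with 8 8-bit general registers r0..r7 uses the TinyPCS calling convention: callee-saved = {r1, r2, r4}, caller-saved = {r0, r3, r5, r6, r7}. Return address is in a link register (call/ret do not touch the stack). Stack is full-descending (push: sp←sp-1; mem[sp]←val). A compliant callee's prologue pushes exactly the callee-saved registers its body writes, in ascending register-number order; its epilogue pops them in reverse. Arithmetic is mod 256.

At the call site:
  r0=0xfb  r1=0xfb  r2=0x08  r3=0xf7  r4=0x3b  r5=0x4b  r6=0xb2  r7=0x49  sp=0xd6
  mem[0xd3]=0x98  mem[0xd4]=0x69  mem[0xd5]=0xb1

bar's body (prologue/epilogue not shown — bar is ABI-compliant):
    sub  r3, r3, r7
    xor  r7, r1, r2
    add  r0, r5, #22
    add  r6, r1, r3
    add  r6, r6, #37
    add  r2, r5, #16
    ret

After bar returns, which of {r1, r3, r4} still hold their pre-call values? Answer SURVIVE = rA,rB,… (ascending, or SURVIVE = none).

prologue: push r2 -> mem[0xd5]=0x08, sp=0xd5
body[0] sub  r3, r3, r7 -> r3=0xae
body[1] xor  r7, r1, r2 -> r7=0xf3
body[2] add  r0, r5, #22 -> r0=0x61
body[3] add  r6, r1, r3 -> r6=0xa9
body[4] add  r6, r6, #37 -> r6=0xce
body[5] add  r2, r5, #16 -> r2=0x5b
epilogue: pop r2=0x08, sp=0xd6
r1: callee-saved, written=False
r3: caller-saved, written=True
r4: callee-saved, written=False

SURVIVE = r1,r4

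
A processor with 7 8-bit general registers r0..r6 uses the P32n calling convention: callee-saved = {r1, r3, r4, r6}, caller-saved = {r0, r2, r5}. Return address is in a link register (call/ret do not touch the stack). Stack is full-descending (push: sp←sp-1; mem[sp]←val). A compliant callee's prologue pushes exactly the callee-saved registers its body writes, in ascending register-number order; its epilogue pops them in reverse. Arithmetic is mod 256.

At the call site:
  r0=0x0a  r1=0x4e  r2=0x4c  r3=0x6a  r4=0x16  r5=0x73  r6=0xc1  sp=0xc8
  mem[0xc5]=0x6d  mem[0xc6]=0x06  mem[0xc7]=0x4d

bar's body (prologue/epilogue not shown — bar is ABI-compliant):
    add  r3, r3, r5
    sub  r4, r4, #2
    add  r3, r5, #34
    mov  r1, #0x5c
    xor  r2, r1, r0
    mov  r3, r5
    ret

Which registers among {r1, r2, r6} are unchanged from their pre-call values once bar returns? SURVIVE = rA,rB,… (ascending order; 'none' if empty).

SURVIVE = r1,r6

prologue: push r1 -> mem[0xc7]=0x4e, sp=0xc7
prologue: push r3 -> mem[0xc6]=0x6a, sp=0xc6
prologue: push r4 -> mem[0xc5]=0x16, sp=0xc5
body[0] add  r3, r3, r5 -> r3=0xdd
body[1] sub  r4, r4, #2 -> r4=0x14
body[2] add  r3, r5, #34 -> r3=0x95
body[3] mov  r1, #0x5c -> r1=0x5c
body[4] xor  r2, r1, r0 -> r2=0x56
body[5] mov  r3, r5 -> r3=0x73
epilogue: pop r4=0x16, sp=0xc6
epilogue: pop r3=0x6a, sp=0xc7
epilogue: pop r1=0x4e, sp=0xc8
r1: callee-saved, written=True
r2: caller-saved, written=True
r6: callee-saved, written=False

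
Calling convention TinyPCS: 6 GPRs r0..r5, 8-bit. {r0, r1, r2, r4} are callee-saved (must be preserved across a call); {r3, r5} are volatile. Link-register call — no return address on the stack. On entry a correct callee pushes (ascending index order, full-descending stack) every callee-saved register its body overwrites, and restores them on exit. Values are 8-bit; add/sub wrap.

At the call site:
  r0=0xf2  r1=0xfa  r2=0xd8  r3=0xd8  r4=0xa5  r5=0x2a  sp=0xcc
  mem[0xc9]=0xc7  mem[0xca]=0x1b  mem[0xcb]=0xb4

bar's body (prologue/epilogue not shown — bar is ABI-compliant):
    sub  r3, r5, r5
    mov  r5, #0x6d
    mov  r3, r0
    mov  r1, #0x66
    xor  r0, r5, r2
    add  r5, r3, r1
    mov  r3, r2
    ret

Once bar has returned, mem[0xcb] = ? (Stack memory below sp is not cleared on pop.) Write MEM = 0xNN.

prologue: push r0 -> mem[0xcb]=0xf2, sp=0xcb
prologue: push r1 -> mem[0xca]=0xfa, sp=0xca
body[0] sub  r3, r5, r5 -> r3=0x00
body[1] mov  r5, #0x6d -> r5=0x6d
body[2] mov  r3, r0 -> r3=0xf2
body[3] mov  r1, #0x66 -> r1=0x66
body[4] xor  r0, r5, r2 -> r0=0xb5
body[5] add  r5, r3, r1 -> r5=0x58
body[6] mov  r3, r2 -> r3=0xd8
epilogue: pop r1=0xfa, sp=0xcb
epilogue: pop r0=0xf2, sp=0xcc
prologue pushed ['r0', 'r1'] at ['0xcb', '0xca']

MEM = 0xf2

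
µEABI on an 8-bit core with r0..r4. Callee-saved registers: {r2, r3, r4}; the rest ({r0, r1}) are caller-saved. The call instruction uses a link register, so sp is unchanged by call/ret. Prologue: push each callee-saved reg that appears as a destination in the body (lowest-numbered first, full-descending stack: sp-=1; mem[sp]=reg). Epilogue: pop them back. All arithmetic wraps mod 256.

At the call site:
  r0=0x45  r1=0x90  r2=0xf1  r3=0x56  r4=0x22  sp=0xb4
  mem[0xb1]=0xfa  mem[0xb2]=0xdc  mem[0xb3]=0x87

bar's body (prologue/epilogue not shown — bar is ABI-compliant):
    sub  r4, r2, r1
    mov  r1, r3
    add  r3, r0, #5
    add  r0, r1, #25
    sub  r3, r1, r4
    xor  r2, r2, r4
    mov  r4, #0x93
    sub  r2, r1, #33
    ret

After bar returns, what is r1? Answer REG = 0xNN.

prologue: push r2 -> mem[0xb3]=0xf1, sp=0xb3
prologue: push r3 -> mem[0xb2]=0x56, sp=0xb2
prologue: push r4 -> mem[0xb1]=0x22, sp=0xb1
body[0] sub  r4, r2, r1 -> r4=0x61
body[1] mov  r1, r3 -> r1=0x56
body[2] add  r3, r0, #5 -> r3=0x4a
body[3] add  r0, r1, #25 -> r0=0x6f
body[4] sub  r3, r1, r4 -> r3=0xf5
body[5] xor  r2, r2, r4 -> r2=0x90
body[6] mov  r4, #0x93 -> r4=0x93
body[7] sub  r2, r1, #33 -> r2=0x35
epilogue: pop r4=0x22, sp=0xb2
epilogue: pop r3=0x56, sp=0xb3
epilogue: pop r2=0xf1, sp=0xb4
r1 is caller-saved -> body value

REG = 0x56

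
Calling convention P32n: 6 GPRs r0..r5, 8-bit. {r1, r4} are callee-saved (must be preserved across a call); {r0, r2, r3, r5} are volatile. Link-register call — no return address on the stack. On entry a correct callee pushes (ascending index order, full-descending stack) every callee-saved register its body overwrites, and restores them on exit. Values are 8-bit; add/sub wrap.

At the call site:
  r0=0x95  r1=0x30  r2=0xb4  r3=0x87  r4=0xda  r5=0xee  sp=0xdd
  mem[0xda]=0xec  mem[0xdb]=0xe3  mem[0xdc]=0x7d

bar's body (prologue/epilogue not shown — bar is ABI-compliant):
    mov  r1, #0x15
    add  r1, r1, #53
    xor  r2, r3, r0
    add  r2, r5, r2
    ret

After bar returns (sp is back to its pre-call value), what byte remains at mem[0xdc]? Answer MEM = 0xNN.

prologue: push r1 → mem[0xdc]=0x30, sp=0xdc
body[0] mov  r1, #0x15 → r1=0x15
body[1] add  r1, r1, #53 → r1=0x4a
body[2] xor  r2, r3, r0 → r2=0x12
body[3] add  r2, r5, r2 → r2=0x00
epilogue: pop r1=0x30, sp=0xdd
prologue pushed ['r1'] at ['0xdc']

MEM = 0x30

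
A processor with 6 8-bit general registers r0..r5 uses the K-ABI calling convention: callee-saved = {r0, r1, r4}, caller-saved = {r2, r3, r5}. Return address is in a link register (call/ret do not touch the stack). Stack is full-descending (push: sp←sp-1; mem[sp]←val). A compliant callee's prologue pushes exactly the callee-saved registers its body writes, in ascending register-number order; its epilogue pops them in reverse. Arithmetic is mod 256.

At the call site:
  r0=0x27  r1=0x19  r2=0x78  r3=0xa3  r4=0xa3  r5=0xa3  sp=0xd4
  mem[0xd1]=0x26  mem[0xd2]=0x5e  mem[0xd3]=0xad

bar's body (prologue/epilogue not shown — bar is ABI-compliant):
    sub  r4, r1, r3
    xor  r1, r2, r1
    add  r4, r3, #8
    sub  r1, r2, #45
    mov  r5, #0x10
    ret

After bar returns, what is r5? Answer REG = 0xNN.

REG = 0x10

prologue: push r1 → mem[0xd3]=0x19, sp=0xd3
prologue: push r4 → mem[0xd2]=0xa3, sp=0xd2
body[0] sub  r4, r1, r3 → r4=0x76
body[1] xor  r1, r2, r1 → r1=0x61
body[2] add  r4, r3, #8 → r4=0xab
body[3] sub  r1, r2, #45 → r1=0x4b
body[4] mov  r5, #0x10 → r5=0x10
epilogue: pop r4=0xa3, sp=0xd3
epilogue: pop r1=0x19, sp=0xd4
r5 is caller-saved → body value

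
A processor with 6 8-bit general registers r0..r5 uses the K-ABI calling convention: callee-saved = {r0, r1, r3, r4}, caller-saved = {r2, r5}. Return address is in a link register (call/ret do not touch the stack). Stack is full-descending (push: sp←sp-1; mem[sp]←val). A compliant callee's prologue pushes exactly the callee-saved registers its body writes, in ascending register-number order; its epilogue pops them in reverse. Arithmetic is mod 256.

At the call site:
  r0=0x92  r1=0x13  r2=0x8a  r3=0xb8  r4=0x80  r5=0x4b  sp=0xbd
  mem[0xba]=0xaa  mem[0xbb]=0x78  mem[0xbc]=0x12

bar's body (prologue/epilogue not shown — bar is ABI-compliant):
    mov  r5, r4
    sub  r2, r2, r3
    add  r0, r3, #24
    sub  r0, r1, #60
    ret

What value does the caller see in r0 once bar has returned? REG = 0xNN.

prologue: push r0 → mem[0xbc]=0x92, sp=0xbc
body[0] mov  r5, r4 → r5=0x80
body[1] sub  r2, r2, r3 → r2=0xd2
body[2] add  r0, r3, #24 → r0=0xd0
body[3] sub  r0, r1, #60 → r0=0xd7
epilogue: pop r0=0x92, sp=0xbd
r0 is callee-saved → restored

REG = 0x92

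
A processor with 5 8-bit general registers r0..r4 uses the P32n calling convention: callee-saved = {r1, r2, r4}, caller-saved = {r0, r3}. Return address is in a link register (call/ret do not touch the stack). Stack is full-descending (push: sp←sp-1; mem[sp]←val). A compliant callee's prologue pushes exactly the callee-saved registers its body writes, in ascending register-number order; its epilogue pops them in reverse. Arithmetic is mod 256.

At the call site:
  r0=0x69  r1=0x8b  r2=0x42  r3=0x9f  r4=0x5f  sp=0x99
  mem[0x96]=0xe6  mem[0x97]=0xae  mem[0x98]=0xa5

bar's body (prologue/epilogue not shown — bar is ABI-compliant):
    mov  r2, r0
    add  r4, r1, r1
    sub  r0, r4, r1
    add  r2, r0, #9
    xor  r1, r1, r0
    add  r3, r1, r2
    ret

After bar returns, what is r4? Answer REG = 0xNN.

REG = 0x5f

prologue: push r1 → mem[0x98]=0x8b, sp=0x98
prologue: push r2 → mem[0x97]=0x42, sp=0x97
prologue: push r4 → mem[0x96]=0x5f, sp=0x96
body[0] mov  r2, r0 → r2=0x69
body[1] add  r4, r1, r1 → r4=0x16
body[2] sub  r0, r4, r1 → r0=0x8b
body[3] add  r2, r0, #9 → r2=0x94
body[4] xor  r1, r1, r0 → r1=0x00
body[5] add  r3, r1, r2 → r3=0x94
epilogue: pop r4=0x5f, sp=0x97
epilogue: pop r2=0x42, sp=0x98
epilogue: pop r1=0x8b, sp=0x99
r4 is callee-saved → restored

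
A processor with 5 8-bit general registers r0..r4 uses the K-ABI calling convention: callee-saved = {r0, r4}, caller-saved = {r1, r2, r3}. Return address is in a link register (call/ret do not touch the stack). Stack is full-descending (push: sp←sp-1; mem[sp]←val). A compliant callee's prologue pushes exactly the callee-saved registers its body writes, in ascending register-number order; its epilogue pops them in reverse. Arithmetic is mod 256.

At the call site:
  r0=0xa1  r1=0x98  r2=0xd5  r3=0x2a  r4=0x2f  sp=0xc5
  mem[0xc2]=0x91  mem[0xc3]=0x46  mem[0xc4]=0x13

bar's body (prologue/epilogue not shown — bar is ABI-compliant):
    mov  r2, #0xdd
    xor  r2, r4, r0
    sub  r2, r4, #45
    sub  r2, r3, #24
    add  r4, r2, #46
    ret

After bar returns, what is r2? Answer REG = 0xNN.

REG = 0x12

prologue: push r4 → mem[0xc4]=0x2f, sp=0xc4
body[0] mov  r2, #0xdd → r2=0xdd
body[1] xor  r2, r4, r0 → r2=0x8e
body[2] sub  r2, r4, #45 → r2=0x02
body[3] sub  r2, r3, #24 → r2=0x12
body[4] add  r4, r2, #46 → r4=0x40
epilogue: pop r4=0x2f, sp=0xc5
r2 is caller-saved → body value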